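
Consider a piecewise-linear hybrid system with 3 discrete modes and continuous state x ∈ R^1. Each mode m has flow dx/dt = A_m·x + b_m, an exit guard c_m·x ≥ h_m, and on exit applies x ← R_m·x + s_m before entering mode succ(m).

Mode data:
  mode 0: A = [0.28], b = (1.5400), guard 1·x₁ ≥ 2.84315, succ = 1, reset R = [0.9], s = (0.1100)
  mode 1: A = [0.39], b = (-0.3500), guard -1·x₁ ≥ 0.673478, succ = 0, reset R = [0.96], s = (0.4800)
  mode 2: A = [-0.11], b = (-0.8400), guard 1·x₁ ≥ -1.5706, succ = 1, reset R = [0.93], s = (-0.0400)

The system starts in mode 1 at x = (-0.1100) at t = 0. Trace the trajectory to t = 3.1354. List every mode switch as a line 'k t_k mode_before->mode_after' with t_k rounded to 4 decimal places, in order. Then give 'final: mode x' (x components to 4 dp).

Mode 1: guard c·x = 0.6735 hit at Δt = 1.1391 (t = 1.1391), x⁻ = (-0.6735) → reset → x⁺ = (-0.1665), jump to mode 0
Mode 0: guard c·x = 2.8432 hit at Δt = 1.5980 (t = 2.7371), x⁻ = (2.8432) → reset → x⁺ = (2.6688), jump to mode 1
Mode 1: flow for 0.3983 to horizon, guard not reached → x = (2.9665)

1 1.1391 1->0
2 2.7371 0->1
final: 1 2.9665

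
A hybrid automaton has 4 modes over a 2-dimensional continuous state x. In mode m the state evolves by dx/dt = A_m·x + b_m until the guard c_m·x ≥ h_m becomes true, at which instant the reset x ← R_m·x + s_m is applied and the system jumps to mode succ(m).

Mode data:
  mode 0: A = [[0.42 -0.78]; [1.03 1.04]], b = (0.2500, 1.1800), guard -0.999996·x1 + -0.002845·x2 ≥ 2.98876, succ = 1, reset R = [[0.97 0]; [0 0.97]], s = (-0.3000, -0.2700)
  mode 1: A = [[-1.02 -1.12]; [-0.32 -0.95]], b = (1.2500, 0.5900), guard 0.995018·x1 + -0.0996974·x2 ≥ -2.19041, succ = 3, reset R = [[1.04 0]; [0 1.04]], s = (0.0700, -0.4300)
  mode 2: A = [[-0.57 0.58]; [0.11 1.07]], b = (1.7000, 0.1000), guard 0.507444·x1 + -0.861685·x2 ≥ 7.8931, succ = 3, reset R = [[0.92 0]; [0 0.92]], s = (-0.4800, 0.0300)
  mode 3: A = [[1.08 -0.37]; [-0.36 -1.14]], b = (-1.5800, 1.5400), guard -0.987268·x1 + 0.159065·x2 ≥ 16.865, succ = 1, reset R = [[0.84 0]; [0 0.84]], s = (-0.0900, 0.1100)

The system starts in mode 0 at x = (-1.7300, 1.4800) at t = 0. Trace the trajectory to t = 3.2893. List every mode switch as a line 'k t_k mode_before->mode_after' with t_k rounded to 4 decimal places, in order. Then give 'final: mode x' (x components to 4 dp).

Mode 0: guard c·x = 2.9888 hit at Δt = 0.6164 (t = 0.6164), x⁻ = (-2.9940, 1.8239) → reset → x⁺ = (-3.2041, 1.4992), jump to mode 1
Mode 1: guard c·x = -2.1904 hit at Δt = 0.5264 (t = 1.1428), x⁻ = (-2.0522, 1.4890) → reset → x⁺ = (-2.0643, 1.1186), jump to mode 3
Mode 3: guard c·x = 16.8650 hit at Δt = 1.3872 (t = 2.5300), x⁻ = (-16.4977, 3.6294) → reset → x⁺ = (-13.9481, 3.1587), jump to mode 1
Mode 1: flow for 0.7593 to horizon, guard not reached → x = (-7.8730, 3.6102)

1 0.6164 0->1
2 1.1428 1->3
3 2.5300 3->1
final: 1 -7.8730 3.6102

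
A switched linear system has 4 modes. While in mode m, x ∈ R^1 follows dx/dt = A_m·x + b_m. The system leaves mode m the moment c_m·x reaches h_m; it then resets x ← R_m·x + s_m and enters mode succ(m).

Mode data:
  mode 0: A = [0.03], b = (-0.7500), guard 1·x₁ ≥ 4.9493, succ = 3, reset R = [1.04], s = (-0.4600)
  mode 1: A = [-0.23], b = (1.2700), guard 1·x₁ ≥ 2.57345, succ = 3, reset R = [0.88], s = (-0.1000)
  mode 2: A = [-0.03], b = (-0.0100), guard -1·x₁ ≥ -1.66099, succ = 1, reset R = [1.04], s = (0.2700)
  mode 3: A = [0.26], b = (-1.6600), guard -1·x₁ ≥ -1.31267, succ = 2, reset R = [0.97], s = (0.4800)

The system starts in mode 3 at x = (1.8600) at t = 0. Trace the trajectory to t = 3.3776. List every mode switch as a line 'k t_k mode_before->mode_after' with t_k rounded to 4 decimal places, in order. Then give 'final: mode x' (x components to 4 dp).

Mode 3: guard c·x = -1.3127 hit at Δt = 0.4392 (t = 0.4392), x⁻ = (1.3127) → reset → x⁺ = (1.7533), jump to mode 2
Mode 2: guard c·x = -1.6610 hit at Δt = 1.5081 (t = 1.9473), x⁻ = (1.6610) → reset → x⁺ = (1.9974), jump to mode 1
Mode 1: guard c·x = 2.5734 hit at Δt = 0.7759 (t = 2.7232), x⁻ = (2.5734) → reset → x⁺ = (2.1646), jump to mode 3
Mode 3: flow for 0.6544 to horizon, guard not reached → x = (1.3819)

1 0.4392 3->2
2 1.9473 2->1
3 2.7232 1->3
final: 3 1.3819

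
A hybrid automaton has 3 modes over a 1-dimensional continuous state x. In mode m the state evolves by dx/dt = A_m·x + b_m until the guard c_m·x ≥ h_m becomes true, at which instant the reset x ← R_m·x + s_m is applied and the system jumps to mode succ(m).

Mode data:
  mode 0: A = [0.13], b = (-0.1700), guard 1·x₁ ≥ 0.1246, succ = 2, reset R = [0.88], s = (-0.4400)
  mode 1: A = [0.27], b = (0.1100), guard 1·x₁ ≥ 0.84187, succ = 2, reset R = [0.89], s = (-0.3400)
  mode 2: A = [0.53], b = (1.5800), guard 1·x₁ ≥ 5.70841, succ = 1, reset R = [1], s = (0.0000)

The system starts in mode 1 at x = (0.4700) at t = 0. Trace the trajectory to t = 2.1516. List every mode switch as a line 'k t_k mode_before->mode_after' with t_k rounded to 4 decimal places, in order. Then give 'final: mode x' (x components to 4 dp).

Mode 1: guard c·x = 0.8419 hit at Δt = 1.3087 (t = 1.3087), x⁻ = (0.8419) → reset → x⁺ = (0.4093), jump to mode 2
Mode 2: flow for 0.8429 to horizon, guard not reached → x = (2.3187)

1 1.3087 1->2
final: 2 2.3187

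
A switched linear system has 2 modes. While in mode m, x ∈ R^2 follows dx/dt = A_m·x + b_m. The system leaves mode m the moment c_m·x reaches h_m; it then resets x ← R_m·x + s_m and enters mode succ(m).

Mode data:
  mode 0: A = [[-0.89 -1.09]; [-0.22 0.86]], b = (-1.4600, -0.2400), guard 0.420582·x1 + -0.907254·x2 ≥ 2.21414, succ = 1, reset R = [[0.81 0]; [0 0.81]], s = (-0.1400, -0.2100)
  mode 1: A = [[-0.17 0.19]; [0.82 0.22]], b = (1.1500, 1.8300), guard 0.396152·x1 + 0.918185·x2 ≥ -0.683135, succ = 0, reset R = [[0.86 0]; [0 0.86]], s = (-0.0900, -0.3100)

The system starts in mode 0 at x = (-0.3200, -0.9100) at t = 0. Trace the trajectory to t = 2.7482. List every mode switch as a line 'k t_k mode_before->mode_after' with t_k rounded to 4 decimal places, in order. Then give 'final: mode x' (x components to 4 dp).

1 0.9796 0->1
2 1.6984 1->0
3 2.3472 0->1
final: 1 0.4856 -1.3487

Mode 0: guard c·x = 2.2141 hit at Δt = 0.9796 (t = 0.9796), x⁻ = (0.0883, -2.3995) → reset → x⁺ = (-0.0685, -2.1536), jump to mode 1
Mode 1: guard c·x = -0.6831 hit at Δt = 0.7188 (t = 1.6984), x⁻ = (0.5129, -0.9653) → reset → x⁺ = (0.3511, -1.1402), jump to mode 0
Mode 0: guard c·x = 2.2141 hit at Δt = 0.6488 (t = 2.3472), x⁻ = (0.3913, -2.2591) → reset → x⁺ = (0.1770, -2.0399), jump to mode 1
Mode 1: flow for 0.4010 to horizon, guard not reached → x = (0.4856, -1.3487)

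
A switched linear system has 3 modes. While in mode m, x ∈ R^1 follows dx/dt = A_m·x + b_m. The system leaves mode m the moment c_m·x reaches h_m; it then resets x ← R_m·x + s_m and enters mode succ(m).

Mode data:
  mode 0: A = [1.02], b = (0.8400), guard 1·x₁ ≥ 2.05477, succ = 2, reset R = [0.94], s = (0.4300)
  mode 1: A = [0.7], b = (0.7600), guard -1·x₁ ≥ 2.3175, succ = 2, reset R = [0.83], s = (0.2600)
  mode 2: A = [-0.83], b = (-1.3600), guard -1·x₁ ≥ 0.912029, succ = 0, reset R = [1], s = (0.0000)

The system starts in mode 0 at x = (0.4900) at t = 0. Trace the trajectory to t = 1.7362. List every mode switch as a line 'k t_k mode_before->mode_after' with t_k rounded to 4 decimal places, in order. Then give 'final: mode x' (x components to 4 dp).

1 0.7691 0->2
final: 2 0.1539

Mode 0: guard c·x = 2.0548 hit at Δt = 0.7691 (t = 0.7691), x⁻ = (2.0548) → reset → x⁺ = (2.3615), jump to mode 2
Mode 2: flow for 0.9671 to horizon, guard not reached → x = (0.1539)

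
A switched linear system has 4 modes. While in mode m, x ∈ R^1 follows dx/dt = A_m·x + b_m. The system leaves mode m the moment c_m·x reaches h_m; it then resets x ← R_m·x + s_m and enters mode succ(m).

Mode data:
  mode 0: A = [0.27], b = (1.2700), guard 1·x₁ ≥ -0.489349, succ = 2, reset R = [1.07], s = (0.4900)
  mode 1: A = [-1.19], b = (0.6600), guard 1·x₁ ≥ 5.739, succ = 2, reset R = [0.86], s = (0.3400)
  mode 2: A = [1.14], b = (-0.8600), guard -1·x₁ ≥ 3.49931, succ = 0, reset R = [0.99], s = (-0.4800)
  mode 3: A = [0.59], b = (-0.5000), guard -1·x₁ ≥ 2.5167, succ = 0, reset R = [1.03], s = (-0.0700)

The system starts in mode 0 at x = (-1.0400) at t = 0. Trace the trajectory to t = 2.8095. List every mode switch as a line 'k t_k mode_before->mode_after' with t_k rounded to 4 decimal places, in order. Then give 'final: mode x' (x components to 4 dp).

1 0.5186 0->2
2 1.9976 2->0
final: 0 -3.7582

Mode 0: guard c·x = -0.4893 hit at Δt = 0.5186 (t = 0.5186), x⁻ = (-0.4893) → reset → x⁺ = (-0.0336), jump to mode 2
Mode 2: guard c·x = 3.4993 hit at Δt = 1.4790 (t = 1.9976), x⁻ = (-3.4993) → reset → x⁺ = (-3.9443), jump to mode 0
Mode 0: flow for 0.8119 to horizon, guard not reached → x = (-3.7582)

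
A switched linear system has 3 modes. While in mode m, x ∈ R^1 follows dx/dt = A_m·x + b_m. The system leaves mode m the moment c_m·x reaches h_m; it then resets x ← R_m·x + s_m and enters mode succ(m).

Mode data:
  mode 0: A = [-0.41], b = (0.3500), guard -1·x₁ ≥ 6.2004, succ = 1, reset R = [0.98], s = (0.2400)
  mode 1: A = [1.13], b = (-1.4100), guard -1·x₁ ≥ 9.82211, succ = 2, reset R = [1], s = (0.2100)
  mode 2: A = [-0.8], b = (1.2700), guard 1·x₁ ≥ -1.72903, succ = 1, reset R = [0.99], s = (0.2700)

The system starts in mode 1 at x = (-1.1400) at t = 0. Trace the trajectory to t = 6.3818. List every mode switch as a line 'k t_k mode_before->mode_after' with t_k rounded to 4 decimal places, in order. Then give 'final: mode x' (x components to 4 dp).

1 1.3574 1->2
2 2.8786 2->1
3 4.1307 1->2
4 5.6519 2->1
final: 1 -4.8881

Mode 1: guard c·x = 9.8221 hit at Δt = 1.3574 (t = 1.3574), x⁻ = (-9.8221) → reset → x⁺ = (-9.6121), jump to mode 2
Mode 2: guard c·x = -1.7290 hit at Δt = 1.5212 (t = 2.8786), x⁻ = (-1.7290) → reset → x⁺ = (-1.4417), jump to mode 1
Mode 1: guard c·x = 9.8221 hit at Δt = 1.2521 (t = 4.1307), x⁻ = (-9.8221) → reset → x⁺ = (-9.6121), jump to mode 2
Mode 2: guard c·x = -1.7290 hit at Δt = 1.5212 (t = 5.6519), x⁻ = (-1.7290) → reset → x⁺ = (-1.4417), jump to mode 1
Mode 1: flow for 0.7299 to horizon, guard not reached → x = (-4.8881)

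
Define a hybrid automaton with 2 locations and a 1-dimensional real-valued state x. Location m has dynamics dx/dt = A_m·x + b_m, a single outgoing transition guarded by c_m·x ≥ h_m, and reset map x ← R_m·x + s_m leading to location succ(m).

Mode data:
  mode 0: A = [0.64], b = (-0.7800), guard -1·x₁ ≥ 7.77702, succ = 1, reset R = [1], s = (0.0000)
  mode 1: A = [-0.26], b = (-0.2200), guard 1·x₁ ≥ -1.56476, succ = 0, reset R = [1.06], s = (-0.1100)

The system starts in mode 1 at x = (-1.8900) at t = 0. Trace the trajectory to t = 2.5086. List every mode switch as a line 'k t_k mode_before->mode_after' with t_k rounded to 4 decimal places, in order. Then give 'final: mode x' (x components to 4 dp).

Mode 1: guard c·x = -1.5648 hit at Δt = 1.4360 (t = 1.4360), x⁻ = (-1.5648) → reset → x⁺ = (-1.7686), jump to mode 0
Mode 0: flow for 1.0726 to horizon, guard not reached → x = (-4.7163)

1 1.4360 1->0
final: 0 -4.7163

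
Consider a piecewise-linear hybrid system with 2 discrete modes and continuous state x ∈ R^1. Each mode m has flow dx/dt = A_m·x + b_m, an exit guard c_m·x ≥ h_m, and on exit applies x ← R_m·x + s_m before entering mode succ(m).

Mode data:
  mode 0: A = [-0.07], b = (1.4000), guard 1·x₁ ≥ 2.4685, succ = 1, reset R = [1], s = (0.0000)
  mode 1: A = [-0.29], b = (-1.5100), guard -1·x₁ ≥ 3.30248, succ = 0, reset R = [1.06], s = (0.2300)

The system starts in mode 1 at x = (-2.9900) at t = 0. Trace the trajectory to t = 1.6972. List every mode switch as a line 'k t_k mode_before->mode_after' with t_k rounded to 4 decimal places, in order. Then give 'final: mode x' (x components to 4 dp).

1 0.5239 1->0
final: 0 -1.4358

Mode 1: guard c·x = 3.3025 hit at Δt = 0.5239 (t = 0.5239), x⁻ = (-3.3025) → reset → x⁺ = (-3.2706), jump to mode 0
Mode 0: flow for 1.1733 to horizon, guard not reached → x = (-1.4358)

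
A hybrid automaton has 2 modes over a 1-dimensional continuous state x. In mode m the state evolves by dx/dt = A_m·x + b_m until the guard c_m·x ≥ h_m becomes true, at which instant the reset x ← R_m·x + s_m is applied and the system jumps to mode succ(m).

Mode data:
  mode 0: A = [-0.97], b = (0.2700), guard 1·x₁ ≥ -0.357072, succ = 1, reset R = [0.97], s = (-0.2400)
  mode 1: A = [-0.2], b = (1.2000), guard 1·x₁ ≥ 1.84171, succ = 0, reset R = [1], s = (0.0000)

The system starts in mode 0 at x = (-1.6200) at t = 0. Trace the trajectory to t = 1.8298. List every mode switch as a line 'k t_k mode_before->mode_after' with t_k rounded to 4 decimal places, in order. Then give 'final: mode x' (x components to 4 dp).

Mode 0: guard c·x = -0.3571 hit at Δt = 1.1283 (t = 1.1283), x⁻ = (-0.3571) → reset → x⁺ = (-0.5864), jump to mode 1
Mode 1: flow for 0.7015 to horizon, guard not reached → x = (0.2758)

1 1.1283 0->1
final: 1 0.2758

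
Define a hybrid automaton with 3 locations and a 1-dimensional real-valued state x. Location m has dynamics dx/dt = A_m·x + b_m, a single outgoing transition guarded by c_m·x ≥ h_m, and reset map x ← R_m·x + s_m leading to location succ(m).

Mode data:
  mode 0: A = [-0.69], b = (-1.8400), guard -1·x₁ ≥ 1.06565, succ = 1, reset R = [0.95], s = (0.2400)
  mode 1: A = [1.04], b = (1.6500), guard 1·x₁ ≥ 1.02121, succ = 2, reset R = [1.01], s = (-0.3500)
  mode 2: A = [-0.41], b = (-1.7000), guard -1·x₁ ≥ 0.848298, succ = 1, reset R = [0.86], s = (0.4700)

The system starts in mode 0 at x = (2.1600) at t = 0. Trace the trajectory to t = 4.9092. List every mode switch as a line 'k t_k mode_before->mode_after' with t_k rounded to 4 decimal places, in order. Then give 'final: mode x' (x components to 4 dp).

Mode 0: guard c·x = 1.0656 hit at Δt = 1.5993 (t = 1.5993), x⁻ = (-1.0657) → reset → x⁺ = (-0.7724), jump to mode 1
Mode 1: guard c·x = 1.0212 hit at Δt = 1.1193 (t = 2.7186), x⁻ = (1.0212) → reset → x⁺ = (0.6814), jump to mode 2
Mode 2: guard c·x = 0.8483 hit at Δt = 0.9294 (t = 3.6480), x⁻ = (-0.8483) → reset → x⁺ = (-0.2595), jump to mode 1
Mode 1: guard c·x = 1.0212 hit at Δt = 0.6496 (t = 4.2976), x⁻ = (1.0212) → reset → x⁺ = (0.6814), jump to mode 2
Mode 2: flow for 0.6116 to horizon, guard not reached → x = (-0.3893)

1 1.5993 0->1
2 2.7186 1->2
3 3.6480 2->1
4 4.2976 1->2
final: 2 -0.3893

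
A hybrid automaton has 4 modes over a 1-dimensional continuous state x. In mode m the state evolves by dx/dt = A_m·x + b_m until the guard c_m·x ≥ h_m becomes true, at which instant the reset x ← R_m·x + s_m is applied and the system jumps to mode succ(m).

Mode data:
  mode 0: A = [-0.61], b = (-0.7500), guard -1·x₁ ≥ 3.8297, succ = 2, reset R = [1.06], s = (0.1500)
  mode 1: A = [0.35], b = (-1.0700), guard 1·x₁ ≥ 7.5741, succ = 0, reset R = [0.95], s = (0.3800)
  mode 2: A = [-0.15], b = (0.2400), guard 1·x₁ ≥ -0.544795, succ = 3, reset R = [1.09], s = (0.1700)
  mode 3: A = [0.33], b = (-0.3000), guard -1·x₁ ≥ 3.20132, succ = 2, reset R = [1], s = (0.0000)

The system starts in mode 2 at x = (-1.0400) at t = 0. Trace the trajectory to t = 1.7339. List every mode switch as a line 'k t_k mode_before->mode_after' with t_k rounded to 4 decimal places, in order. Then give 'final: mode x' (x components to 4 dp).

1 1.3849 2->3
final: 3 -0.5865

Mode 2: guard c·x = -0.5448 hit at Δt = 1.3849 (t = 1.3849), x⁻ = (-0.5448) → reset → x⁺ = (-0.4238), jump to mode 3
Mode 3: flow for 0.3490 to horizon, guard not reached → x = (-0.5865)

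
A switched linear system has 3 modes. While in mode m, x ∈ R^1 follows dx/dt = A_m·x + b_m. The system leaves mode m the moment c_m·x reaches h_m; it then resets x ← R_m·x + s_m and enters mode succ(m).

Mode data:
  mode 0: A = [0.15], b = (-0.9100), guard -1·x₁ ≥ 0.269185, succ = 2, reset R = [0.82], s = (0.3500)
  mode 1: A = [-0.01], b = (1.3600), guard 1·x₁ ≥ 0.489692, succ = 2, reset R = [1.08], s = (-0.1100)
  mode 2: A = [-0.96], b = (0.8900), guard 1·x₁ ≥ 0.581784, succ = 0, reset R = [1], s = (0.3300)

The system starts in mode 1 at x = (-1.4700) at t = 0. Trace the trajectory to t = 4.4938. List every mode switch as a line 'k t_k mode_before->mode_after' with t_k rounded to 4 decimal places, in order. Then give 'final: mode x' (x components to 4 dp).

1 1.4358 1->2
2 1.8384 2->0
3 3.2136 0->2
4 4.0860 2->0
final: 0 0.5866

Mode 1: guard c·x = 0.4897 hit at Δt = 1.4358 (t = 1.4358), x⁻ = (0.4897) → reset → x⁺ = (0.4189), jump to mode 2
Mode 2: guard c·x = 0.5818 hit at Δt = 0.4026 (t = 1.8384), x⁻ = (0.5818) → reset → x⁺ = (0.9118), jump to mode 0
Mode 0: guard c·x = 0.2692 hit at Δt = 1.3752 (t = 3.2136), x⁻ = (-0.2692) → reset → x⁺ = (0.1293), jump to mode 2
Mode 2: guard c·x = 0.5818 hit at Δt = 0.8724 (t = 4.0860), x⁻ = (0.5818) → reset → x⁺ = (0.9118), jump to mode 0
Mode 0: flow for 0.4078 to horizon, guard not reached → x = (0.5866)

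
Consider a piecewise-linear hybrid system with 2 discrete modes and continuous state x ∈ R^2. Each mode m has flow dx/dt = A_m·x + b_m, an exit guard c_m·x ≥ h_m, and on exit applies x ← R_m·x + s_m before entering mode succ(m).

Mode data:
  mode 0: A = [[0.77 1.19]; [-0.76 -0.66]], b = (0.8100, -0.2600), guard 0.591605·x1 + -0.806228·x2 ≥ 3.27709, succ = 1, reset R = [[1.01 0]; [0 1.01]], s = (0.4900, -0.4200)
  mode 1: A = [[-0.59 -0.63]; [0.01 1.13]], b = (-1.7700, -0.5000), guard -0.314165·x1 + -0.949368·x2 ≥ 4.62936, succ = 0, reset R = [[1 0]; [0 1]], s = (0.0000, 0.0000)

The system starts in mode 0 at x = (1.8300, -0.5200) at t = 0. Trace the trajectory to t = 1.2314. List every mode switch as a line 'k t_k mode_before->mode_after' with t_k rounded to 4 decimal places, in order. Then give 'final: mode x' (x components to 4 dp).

Mode 0: guard c·x = 3.2771 hit at Δt = 0.9191 (t = 0.9191), x⁻ = (3.0805, -1.8043) → reset → x⁺ = (3.6013, -2.2423), jump to mode 1
Mode 1: flow for 0.3123 to horizon, guard not reached → x = (2.9915, -3.3662)

1 0.9191 0->1
final: 1 2.9915 -3.3662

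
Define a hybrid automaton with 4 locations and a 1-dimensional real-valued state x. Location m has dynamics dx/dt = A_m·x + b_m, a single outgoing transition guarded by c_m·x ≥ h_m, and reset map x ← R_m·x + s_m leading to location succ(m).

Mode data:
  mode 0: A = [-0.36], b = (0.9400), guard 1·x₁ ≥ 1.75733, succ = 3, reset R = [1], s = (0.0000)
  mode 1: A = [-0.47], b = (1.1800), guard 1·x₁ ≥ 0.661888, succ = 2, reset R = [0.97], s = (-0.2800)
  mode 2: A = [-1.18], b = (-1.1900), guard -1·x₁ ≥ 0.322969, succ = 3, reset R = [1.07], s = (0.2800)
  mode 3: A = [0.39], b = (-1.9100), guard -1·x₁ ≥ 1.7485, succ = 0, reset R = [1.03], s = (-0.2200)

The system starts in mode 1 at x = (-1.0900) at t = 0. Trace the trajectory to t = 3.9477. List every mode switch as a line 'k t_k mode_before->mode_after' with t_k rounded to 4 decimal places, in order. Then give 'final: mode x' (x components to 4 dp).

1 1.4183 1->2
2 2.0054 2->3
3 2.7541 3->0
final: 0 -0.4030

Mode 1: guard c·x = 0.6619 hit at Δt = 1.4183 (t = 1.4183), x⁻ = (0.6619) → reset → x⁺ = (0.3620), jump to mode 2
Mode 2: guard c·x = 0.3230 hit at Δt = 0.5871 (t = 2.0054), x⁻ = (-0.3230) → reset → x⁺ = (-0.0656), jump to mode 3
Mode 3: guard c·x = 1.7485 hit at Δt = 0.7487 (t = 2.7541), x⁻ = (-1.7485) → reset → x⁺ = (-2.0210), jump to mode 0
Mode 0: flow for 1.1936 to horizon, guard not reached → x = (-0.4030)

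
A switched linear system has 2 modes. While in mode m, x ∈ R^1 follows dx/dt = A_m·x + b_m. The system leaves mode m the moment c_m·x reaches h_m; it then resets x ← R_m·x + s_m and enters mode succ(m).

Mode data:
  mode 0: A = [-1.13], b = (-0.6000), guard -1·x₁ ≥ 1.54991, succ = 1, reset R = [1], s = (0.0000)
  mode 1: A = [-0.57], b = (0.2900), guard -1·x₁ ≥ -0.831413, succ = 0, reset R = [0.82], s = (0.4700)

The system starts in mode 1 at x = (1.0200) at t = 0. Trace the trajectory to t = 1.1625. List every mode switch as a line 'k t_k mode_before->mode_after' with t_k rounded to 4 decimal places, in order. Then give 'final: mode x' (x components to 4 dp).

1 0.8075 1->0
final: 0 0.5957

Mode 1: guard c·x = -0.8314 hit at Δt = 0.8075 (t = 0.8075), x⁻ = (0.8314) → reset → x⁺ = (1.1518), jump to mode 0
Mode 0: flow for 0.3550 to horizon, guard not reached → x = (0.5957)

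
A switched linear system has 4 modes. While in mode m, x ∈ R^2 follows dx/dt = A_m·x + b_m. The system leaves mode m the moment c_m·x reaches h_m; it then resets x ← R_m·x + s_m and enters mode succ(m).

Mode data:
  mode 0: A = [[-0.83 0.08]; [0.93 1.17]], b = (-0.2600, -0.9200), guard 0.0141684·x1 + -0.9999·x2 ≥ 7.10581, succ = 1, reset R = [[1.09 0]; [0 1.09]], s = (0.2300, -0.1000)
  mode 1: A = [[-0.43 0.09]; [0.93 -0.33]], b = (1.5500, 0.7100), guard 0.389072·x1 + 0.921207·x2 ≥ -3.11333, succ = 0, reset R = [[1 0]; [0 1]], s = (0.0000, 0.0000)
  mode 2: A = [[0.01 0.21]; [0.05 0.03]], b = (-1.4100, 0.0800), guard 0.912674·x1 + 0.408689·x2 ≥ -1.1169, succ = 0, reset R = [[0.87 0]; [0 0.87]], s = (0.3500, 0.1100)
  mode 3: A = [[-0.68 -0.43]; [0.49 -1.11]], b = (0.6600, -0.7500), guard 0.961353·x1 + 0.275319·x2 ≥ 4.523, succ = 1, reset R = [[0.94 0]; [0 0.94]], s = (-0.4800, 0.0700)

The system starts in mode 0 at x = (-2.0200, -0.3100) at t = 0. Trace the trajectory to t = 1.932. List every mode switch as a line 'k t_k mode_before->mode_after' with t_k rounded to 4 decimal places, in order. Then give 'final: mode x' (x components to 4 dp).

Mode 0: guard c·x = 7.1058 hit at Δt = 1.1635 (t = 1.1635), x⁻ = (-1.1765, -7.1232) → reset → x⁺ = (-1.0524, -7.8643), jump to mode 1
Mode 1: flow for 0.7685 to horizon, guard not reached → x = (-0.1473, -5.9785)

1 1.1635 0->1
final: 1 -0.1473 -5.9785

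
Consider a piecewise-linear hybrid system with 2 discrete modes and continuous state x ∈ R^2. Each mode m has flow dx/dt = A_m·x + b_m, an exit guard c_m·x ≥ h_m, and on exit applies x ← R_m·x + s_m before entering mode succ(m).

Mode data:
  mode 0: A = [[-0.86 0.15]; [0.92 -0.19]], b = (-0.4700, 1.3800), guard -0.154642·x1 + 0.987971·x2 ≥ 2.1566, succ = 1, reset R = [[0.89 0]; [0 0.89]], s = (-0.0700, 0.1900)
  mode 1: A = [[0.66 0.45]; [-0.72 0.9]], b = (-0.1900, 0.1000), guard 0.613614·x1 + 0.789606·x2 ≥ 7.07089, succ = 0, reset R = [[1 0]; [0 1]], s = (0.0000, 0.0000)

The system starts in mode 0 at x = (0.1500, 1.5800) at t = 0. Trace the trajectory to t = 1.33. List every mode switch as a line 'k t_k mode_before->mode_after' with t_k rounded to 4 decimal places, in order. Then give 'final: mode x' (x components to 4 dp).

1 0.5569 0->1
final: 1 1.0627 4.1231

Mode 0: guard c·x = 2.1566 hit at Δt = 0.5569 (t = 0.5569), x⁻ = (0.0122, 2.1848) → reset → x⁺ = (-0.0591, 2.1344), jump to mode 1
Mode 1: flow for 0.7731 to horizon, guard not reached → x = (1.0627, 4.1231)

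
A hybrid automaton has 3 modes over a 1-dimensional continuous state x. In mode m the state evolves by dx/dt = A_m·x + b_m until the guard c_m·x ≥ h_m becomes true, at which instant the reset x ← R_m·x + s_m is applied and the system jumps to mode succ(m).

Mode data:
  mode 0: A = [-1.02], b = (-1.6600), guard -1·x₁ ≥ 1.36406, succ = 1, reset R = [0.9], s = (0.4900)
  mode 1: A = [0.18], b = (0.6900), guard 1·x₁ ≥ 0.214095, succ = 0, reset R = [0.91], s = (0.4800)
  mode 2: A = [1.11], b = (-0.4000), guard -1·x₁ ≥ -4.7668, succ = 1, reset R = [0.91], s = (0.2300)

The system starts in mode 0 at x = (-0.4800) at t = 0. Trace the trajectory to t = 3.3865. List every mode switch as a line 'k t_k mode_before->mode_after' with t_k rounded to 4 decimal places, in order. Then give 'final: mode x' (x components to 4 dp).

Mode 0: guard c·x = 1.3641 hit at Δt = 1.4428 (t = 1.4428), x⁻ = (-1.3641) → reset → x⁺ = (-0.7377), jump to mode 1
Mode 1: guard c·x = 0.2141 hit at Δt = 1.4893 (t = 2.9321), x⁻ = (0.2141) → reset → x⁺ = (0.6748), jump to mode 0
Mode 0: flow for 0.4544 to horizon, guard not reached → x = (-0.1791)

1 1.4428 0->1
2 2.9321 1->0
final: 0 -0.1791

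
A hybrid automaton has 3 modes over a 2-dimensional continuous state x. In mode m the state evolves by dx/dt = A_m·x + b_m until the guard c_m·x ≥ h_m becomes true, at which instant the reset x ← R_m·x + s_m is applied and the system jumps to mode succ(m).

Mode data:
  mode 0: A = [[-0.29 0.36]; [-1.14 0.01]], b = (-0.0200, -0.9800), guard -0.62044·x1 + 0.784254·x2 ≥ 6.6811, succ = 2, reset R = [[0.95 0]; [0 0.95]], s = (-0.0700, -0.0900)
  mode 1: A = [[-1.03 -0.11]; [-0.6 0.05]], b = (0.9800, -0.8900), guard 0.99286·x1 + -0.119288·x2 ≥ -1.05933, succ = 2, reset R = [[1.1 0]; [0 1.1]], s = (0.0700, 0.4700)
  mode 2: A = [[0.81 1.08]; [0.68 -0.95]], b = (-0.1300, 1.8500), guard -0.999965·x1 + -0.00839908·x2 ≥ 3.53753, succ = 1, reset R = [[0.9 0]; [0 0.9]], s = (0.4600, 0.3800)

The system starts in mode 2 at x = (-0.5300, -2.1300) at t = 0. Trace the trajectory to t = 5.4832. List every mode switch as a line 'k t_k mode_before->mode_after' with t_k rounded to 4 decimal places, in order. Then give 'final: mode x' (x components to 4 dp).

Mode 2: guard c·x = 3.5375 hit at Δt = 1.0557 (t = 1.0557), x⁻ = (-3.5330, -0.5498) → reset → x⁺ = (-2.7197, -0.1149), jump to mode 1
Mode 1: guard c·x = -1.0593 hit at Δt = 0.5806 (t = 1.6363), x⁻ = (-1.0671, -0.0010) → reset → x⁺ = (-1.1038, 0.4689), jump to mode 2
Mode 2: guard c·x = 3.5375 hit at Δt = 2.4476 (t = 4.0839), x⁻ = (-3.5401, 0.2891) → reset → x⁺ = (-2.7261, 0.6402), jump to mode 1
Mode 1: guard c·x = -1.0593 hit at Δt = 0.6483 (t = 4.7323), x⁻ = (-0.9745, 0.7697) → reset → x⁺ = (-1.0019, 1.3166), jump to mode 2
Mode 2: flow for 0.7509 to horizon, guard not reached → x = (-0.5016, 1.3643)

1 1.0557 2->1
2 1.6363 1->2
3 4.0839 2->1
4 4.7323 1->2
final: 2 -0.5016 1.3643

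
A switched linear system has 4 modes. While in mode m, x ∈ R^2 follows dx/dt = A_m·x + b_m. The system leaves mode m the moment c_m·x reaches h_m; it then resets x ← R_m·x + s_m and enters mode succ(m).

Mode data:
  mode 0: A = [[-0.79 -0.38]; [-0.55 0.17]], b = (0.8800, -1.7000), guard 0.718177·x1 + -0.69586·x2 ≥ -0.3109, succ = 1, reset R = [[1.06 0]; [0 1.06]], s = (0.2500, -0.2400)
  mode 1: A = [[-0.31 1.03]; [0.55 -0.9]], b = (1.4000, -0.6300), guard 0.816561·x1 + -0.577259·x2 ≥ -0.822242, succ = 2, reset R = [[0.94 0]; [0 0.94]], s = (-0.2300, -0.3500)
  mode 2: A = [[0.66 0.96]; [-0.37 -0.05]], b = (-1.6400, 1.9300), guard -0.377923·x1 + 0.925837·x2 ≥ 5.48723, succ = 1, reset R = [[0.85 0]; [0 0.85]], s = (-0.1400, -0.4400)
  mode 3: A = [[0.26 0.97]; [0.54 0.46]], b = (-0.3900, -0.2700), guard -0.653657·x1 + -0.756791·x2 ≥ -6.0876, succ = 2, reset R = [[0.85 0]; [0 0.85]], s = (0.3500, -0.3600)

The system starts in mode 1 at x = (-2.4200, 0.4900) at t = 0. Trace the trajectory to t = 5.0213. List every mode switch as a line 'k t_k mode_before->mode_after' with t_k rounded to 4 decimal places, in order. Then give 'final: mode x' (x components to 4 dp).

1 0.5782 1->2
2 1.9967 2->1
3 3.1218 1->2
4 4.5706 2->1
final: 1 -2.4682 0.9998

Mode 1: guard c·x = -0.8222 hit at Δt = 0.5782 (t = 0.5782), x⁻ = (-1.3097, -0.4282) → reset → x⁺ = (-1.4611, -0.7525), jump to mode 2
Mode 2: guard c·x = 5.4872 hit at Δt = 1.4185 (t = 1.9967), x⁻ = (-5.2846, 3.7696) → reset → x⁺ = (-4.6319, 2.7642), jump to mode 1
Mode 1: guard c·x = -0.8222 hit at Δt = 1.1251 (t = 3.1218), x⁻ = (-1.2422, -0.3328) → reset → x⁺ = (-1.3977, -0.6628), jump to mode 2
Mode 2: guard c·x = 5.4872 hit at Δt = 1.4489 (t = 4.5706), x⁻ = (-5.0278, 3.8745) → reset → x⁺ = (-4.4136, 2.8533), jump to mode 1
Mode 1: flow for 0.4507 to horizon, guard not reached → x = (-2.4682, 0.9998)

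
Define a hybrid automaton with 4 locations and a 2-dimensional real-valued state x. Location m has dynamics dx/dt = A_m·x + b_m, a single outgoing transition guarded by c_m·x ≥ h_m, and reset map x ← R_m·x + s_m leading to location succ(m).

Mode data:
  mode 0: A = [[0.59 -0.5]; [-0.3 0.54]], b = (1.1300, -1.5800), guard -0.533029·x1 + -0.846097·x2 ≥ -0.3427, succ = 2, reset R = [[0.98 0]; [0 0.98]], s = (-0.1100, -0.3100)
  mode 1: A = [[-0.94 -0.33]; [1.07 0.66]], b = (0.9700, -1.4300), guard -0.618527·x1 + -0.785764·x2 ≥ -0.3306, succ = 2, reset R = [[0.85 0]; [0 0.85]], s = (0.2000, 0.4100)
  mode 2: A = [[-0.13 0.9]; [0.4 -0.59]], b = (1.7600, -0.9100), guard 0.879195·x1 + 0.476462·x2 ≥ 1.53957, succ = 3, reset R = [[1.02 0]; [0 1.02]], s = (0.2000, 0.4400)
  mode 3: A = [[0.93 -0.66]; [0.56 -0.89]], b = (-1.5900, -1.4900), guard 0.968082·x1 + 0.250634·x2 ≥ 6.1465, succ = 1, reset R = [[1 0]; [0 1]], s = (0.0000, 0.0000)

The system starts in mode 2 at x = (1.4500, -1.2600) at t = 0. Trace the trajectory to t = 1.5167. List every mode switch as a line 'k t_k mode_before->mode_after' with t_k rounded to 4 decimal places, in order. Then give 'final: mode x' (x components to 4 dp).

1 1.1873 2->3
final: 3 2.7531 -0.2774

Mode 2: guard c·x = 1.5396 hit at Δt = 1.1873 (t = 1.1873), x⁻ = (2.1740, -0.7804) → reset → x⁺ = (2.4175, -0.3560), jump to mode 3
Mode 3: flow for 0.3294 to horizon, guard not reached → x = (2.7531, -0.2774)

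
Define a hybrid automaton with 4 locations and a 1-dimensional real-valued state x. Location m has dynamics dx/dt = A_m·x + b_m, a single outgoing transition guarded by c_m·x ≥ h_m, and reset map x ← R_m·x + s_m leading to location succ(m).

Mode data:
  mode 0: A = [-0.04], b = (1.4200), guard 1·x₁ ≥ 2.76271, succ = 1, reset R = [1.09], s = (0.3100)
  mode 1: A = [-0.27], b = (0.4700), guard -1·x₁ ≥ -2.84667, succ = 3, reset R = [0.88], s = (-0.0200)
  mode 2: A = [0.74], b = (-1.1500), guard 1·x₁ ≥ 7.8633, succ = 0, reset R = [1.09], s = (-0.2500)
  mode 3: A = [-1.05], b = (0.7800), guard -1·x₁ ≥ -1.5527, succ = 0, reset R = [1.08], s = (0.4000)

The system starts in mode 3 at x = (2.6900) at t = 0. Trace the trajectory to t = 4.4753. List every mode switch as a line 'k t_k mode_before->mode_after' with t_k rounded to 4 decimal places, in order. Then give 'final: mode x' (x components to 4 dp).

1 0.8355 3->0
2 1.3538 0->1
3 2.6765 1->3
4 3.4061 3->0
5 3.9244 0->1
final: 1 3.1029

Mode 3: guard c·x = -1.5527 hit at Δt = 0.8355 (t = 0.8355), x⁻ = (1.5527) → reset → x⁺ = (2.0769), jump to mode 0
Mode 0: guard c·x = 2.7627 hit at Δt = 0.5183 (t = 1.3538), x⁻ = (2.7627) → reset → x⁺ = (3.3214), jump to mode 1
Mode 1: guard c·x = -2.8467 hit at Δt = 1.3227 (t = 2.6765), x⁻ = (2.8467) → reset → x⁺ = (2.4851), jump to mode 3
Mode 3: guard c·x = -1.5527 hit at Δt = 0.7296 (t = 3.4061), x⁻ = (1.5527) → reset → x⁺ = (2.0769), jump to mode 0
Mode 0: guard c·x = 2.7627 hit at Δt = 0.5183 (t = 3.9244), x⁻ = (2.7627) → reset → x⁺ = (3.3214), jump to mode 1
Mode 1: flow for 0.5509 to horizon, guard not reached → x = (3.1029)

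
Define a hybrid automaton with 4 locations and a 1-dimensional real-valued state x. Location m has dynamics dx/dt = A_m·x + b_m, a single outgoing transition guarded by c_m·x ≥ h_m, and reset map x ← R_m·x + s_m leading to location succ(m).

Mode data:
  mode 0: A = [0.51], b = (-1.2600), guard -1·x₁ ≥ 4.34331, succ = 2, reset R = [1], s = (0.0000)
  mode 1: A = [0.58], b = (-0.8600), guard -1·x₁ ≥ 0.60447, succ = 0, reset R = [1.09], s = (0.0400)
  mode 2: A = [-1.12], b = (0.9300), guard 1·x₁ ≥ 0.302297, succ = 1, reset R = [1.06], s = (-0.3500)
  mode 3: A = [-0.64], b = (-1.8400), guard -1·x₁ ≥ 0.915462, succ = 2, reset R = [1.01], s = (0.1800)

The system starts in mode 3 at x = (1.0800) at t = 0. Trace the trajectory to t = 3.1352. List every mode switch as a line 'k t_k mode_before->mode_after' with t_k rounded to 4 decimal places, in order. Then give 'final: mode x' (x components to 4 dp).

1 1.0973 3->2
2 2.0730 2->1
3 2.6285 1->0
final: 0 -1.5299

Mode 3: guard c·x = 0.9155 hit at Δt = 1.0973 (t = 1.0973), x⁻ = (-0.9155) → reset → x⁺ = (-0.7446), jump to mode 2
Mode 2: guard c·x = 0.3023 hit at Δt = 0.9757 (t = 2.0730), x⁻ = (0.3023) → reset → x⁺ = (-0.0296), jump to mode 1
Mode 1: guard c·x = 0.6045 hit at Δt = 0.5555 (t = 2.6285), x⁻ = (-0.6045) → reset → x⁺ = (-0.6189), jump to mode 0
Mode 0: flow for 0.5067 to horizon, guard not reached → x = (-1.5299)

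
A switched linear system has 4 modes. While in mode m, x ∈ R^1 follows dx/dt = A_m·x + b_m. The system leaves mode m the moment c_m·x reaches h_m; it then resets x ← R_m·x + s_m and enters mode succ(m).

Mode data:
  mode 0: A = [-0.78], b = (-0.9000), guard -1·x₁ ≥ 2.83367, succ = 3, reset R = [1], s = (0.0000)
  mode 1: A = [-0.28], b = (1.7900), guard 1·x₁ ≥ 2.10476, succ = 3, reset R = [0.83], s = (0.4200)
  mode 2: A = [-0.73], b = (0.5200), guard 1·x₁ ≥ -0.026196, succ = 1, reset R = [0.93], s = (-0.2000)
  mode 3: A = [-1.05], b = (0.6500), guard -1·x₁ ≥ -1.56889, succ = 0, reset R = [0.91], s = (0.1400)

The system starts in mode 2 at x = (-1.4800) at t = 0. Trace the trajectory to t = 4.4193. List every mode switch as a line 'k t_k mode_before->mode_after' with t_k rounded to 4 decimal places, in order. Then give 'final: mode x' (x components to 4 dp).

Mode 2: guard c·x = -0.0262 hit at Δt = 1.4905 (t = 1.4905), x⁻ = (-0.0262) → reset → x⁺ = (-0.2244), jump to mode 1
Mode 1: guard c·x = 2.1048 hit at Δt = 1.5494 (t = 3.0399), x⁻ = (2.1048) → reset → x⁺ = (2.1670), jump to mode 3
Mode 3: guard c·x = -1.5689 hit at Δt = 0.4651 (t = 3.5050), x⁻ = (1.5689) → reset → x⁺ = (1.5677), jump to mode 0
Mode 0: flow for 0.9143 to horizon, guard not reached → x = (0.1800)

1 1.4905 2->1
2 3.0399 1->3
3 3.5050 3->0
final: 0 0.1800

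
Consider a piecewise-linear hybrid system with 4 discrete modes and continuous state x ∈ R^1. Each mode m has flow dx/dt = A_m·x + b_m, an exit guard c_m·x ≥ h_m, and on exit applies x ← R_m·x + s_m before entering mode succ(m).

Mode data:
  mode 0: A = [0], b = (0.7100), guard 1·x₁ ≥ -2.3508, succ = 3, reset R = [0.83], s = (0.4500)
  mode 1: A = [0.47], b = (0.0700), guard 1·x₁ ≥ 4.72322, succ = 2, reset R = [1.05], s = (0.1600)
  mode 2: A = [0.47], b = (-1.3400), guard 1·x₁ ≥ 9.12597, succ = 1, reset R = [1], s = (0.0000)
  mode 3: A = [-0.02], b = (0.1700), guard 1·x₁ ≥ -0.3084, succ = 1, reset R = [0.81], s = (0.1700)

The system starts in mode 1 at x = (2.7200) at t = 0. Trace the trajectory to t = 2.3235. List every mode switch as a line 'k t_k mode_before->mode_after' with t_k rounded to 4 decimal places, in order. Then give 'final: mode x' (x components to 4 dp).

Mode 1: guard c·x = 4.7232 hit at Δt = 1.1268 (t = 1.1268), x⁻ = (4.7232) → reset → x⁺ = (5.1194), jump to mode 2
Mode 2: flow for 1.1967 to horizon, guard not reached → x = (6.8319)

1 1.1268 1->2
final: 2 6.8319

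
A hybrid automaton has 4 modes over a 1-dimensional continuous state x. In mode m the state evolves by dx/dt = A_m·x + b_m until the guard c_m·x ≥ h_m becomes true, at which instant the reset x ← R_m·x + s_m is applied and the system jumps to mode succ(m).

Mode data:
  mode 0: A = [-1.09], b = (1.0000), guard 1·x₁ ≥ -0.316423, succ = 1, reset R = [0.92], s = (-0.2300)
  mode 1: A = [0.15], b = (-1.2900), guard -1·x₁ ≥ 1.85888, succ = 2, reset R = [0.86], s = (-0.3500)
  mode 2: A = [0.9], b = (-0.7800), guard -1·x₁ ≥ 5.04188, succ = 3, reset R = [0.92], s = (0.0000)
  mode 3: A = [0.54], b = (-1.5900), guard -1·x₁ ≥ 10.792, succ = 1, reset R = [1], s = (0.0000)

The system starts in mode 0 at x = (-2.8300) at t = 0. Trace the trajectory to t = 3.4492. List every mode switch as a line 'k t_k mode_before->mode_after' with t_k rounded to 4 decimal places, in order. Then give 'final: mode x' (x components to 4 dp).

1 1.0192 0->1
2 1.9316 1->2
3 2.7553 2->3
final: 3 -8.0855

Mode 0: guard c·x = -0.3164 hit at Δt = 1.0192 (t = 1.0192), x⁻ = (-0.3164) → reset → x⁺ = (-0.5211), jump to mode 1
Mode 1: guard c·x = 1.8589 hit at Δt = 0.9124 (t = 1.9316), x⁻ = (-1.8589) → reset → x⁺ = (-1.9486), jump to mode 2
Mode 2: guard c·x = 5.0419 hit at Δt = 0.8237 (t = 2.7553), x⁻ = (-5.0419) → reset → x⁺ = (-4.6385), jump to mode 3
Mode 3: flow for 0.6939 to horizon, guard not reached → x = (-8.0855)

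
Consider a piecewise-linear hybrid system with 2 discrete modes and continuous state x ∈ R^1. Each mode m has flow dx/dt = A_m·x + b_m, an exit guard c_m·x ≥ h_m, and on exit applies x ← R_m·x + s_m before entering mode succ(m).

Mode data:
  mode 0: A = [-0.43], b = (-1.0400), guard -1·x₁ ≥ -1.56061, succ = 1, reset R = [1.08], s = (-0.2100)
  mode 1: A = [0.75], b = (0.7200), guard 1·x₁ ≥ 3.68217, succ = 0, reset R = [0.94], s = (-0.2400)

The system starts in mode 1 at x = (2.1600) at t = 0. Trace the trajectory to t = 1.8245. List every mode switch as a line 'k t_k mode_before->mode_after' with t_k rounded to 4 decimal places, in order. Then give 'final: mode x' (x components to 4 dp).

1 0.5298 1->0
2 1.3409 0->1
final: 1 2.5403

Mode 1: guard c·x = 3.6822 hit at Δt = 0.5298 (t = 0.5298), x⁻ = (3.6822) → reset → x⁺ = (3.2212), jump to mode 0
Mode 0: guard c·x = -1.5606 hit at Δt = 0.8111 (t = 1.3409), x⁻ = (1.5606) → reset → x⁺ = (1.4755), jump to mode 1
Mode 1: flow for 0.4836 to horizon, guard not reached → x = (2.5403)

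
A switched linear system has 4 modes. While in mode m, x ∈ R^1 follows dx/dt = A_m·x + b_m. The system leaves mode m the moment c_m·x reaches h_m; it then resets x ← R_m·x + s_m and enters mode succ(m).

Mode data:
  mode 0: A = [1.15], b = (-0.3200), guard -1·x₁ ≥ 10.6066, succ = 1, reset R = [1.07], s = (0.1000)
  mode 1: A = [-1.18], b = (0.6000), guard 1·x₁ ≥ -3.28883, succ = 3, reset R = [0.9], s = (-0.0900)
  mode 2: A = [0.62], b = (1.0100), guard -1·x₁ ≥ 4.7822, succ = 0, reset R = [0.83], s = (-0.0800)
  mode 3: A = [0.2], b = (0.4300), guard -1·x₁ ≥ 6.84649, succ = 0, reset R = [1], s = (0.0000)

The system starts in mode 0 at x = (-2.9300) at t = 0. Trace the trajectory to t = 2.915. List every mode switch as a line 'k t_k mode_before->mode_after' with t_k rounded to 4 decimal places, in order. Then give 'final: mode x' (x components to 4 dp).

Mode 0: guard c·x = 10.6066 hit at Δt = 1.0623 (t = 1.0623), x⁻ = (-10.6066) → reset → x⁺ = (-11.2491), jump to mode 1
Mode 1: guard c·x = -3.2888 hit at Δt = 0.9578 (t = 2.0201), x⁻ = (-3.2888) → reset → x⁺ = (-3.0499), jump to mode 3
Mode 3: flow for 0.8949 to horizon, guard not reached → x = (-3.2263)

1 1.0623 0->1
2 2.0201 1->3
final: 3 -3.2263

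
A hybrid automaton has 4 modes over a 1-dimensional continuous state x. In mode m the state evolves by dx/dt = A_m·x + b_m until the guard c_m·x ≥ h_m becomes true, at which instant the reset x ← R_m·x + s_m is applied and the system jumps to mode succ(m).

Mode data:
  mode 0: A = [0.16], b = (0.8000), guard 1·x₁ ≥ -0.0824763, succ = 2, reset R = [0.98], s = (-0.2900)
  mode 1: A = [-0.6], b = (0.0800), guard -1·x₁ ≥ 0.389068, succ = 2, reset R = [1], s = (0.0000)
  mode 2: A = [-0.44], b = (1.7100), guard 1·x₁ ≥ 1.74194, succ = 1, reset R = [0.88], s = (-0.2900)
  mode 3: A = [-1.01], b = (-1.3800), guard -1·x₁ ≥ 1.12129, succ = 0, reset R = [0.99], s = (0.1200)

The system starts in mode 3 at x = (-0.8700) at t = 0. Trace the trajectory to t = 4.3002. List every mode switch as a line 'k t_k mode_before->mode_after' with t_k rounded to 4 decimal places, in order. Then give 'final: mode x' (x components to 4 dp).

1 0.6988 3->0
2 1.9740 0->2
3 3.5325 2->1
final: 1 0.8334

Mode 3: guard c·x = 1.1213 hit at Δt = 0.6988 (t = 0.6988), x⁻ = (-1.1213) → reset → x⁺ = (-0.9901), jump to mode 0
Mode 0: guard c·x = -0.0825 hit at Δt = 1.2752 (t = 1.9740), x⁻ = (-0.0825) → reset → x⁺ = (-0.3708), jump to mode 2
Mode 2: guard c·x = 1.7419 hit at Δt = 1.5585 (t = 3.5325), x⁻ = (1.7419) → reset → x⁺ = (1.2429), jump to mode 1
Mode 1: flow for 0.7677 to horizon, guard not reached → x = (0.8334)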